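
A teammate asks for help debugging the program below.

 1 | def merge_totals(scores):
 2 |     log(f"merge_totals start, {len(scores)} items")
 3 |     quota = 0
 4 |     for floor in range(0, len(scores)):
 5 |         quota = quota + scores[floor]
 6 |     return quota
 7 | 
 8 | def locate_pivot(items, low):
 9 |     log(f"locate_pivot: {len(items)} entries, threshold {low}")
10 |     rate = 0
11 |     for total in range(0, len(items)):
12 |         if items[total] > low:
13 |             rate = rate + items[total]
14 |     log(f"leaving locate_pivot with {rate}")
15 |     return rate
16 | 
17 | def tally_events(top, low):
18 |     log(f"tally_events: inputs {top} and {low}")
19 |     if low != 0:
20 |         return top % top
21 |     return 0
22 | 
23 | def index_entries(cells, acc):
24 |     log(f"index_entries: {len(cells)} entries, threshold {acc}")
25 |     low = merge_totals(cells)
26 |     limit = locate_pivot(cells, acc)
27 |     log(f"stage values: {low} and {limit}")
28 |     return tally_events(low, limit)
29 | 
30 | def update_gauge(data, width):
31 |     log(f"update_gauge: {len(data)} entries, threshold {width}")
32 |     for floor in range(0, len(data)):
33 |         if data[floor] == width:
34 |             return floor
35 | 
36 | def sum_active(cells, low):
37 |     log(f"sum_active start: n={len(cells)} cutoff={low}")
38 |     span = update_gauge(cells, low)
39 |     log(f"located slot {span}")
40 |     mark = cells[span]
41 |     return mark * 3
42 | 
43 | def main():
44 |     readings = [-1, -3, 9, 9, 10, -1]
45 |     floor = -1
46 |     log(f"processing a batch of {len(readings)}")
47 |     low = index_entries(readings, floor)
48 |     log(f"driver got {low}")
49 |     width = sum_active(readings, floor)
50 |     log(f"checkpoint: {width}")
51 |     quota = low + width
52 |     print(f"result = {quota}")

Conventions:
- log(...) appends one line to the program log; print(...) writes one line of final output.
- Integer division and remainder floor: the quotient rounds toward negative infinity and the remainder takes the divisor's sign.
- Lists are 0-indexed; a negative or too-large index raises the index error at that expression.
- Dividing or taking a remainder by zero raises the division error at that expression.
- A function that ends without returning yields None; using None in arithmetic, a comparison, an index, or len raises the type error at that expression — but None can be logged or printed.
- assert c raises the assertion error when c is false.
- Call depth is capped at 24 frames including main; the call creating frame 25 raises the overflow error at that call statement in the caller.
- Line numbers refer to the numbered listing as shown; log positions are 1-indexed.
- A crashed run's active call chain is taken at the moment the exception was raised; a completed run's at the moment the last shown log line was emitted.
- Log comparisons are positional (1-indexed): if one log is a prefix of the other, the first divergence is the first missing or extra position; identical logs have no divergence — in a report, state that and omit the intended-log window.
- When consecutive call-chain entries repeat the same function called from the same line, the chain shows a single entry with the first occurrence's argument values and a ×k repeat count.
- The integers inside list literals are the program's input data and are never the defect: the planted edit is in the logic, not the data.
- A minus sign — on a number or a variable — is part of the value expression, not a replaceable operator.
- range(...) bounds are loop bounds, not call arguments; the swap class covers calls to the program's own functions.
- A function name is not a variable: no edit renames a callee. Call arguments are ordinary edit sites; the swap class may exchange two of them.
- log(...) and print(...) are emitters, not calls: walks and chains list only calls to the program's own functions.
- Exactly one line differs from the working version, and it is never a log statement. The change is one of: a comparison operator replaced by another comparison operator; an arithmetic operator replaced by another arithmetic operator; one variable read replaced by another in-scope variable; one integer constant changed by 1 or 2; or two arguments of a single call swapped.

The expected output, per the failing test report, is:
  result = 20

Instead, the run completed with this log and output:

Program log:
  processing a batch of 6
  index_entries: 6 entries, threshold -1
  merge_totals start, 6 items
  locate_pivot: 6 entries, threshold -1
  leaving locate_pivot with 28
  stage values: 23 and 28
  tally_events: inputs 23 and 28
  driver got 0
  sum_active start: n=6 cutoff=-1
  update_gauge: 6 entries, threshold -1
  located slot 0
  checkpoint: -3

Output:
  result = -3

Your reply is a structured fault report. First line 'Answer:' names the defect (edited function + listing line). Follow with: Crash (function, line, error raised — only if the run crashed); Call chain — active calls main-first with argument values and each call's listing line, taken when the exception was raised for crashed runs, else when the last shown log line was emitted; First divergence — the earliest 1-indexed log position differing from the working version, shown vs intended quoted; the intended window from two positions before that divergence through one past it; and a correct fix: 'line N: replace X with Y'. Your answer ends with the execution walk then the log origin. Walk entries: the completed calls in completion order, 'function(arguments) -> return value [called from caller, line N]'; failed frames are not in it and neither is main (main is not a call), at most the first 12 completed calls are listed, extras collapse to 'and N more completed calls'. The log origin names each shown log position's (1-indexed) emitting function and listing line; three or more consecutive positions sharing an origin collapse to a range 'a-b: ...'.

Answer: the defect is in tally_events at line 20.
Core observation: At log position 8 the runs split — shown 'driver got 0', but the working version logs 'driver got 23'.
Call chain: main.
First divergence: position 8; shown 'driver got 0' vs intended 'driver got 23'.
Intended log window:
  6: stage values: 23 and 28
  7: tally_events: inputs 23 and 28
  8: driver got 23
  9: sum_active start: n=6 cutoff=-1
Execution walk:
  merge_totals([-1, -3, 9, 9, 10, -1]) -> 23  [called from index_entries, line 25]
  locate_pivot([-1, -3, 9, 9, 10, -1], -1) -> 28  [called from index_entries, line 26]
  tally_events(23, 28) -> 0  [called from index_entries, line 28]
  index_entries([-1, -3, 9, 9, 10, -1], -1) -> 0  [called from main, line 47]
  update_gauge([-1, -3, 9, 9, 10, -1], -1) -> 0  [called from sum_active, line 38]
  sum_active([-1, -3, 9, 9, 10, -1], -1) -> -3  [called from main, line 49]
Log origin:
  1: from main, line 46
  2: from index_entries, line 24
  3: from merge_totals, line 2
  4: from locate_pivot, line 9
  5: from locate_pivot, line 14
  6: from index_entries, line 27
  7: from tally_events, line 18
  8: from main, line 48
  9: from sum_active, line 37
  10: from update_gauge, line 31
  11: from sum_active, line 39
  12: from main, line 50
A correct fix: line 20: replace `top % top` with `top % low`.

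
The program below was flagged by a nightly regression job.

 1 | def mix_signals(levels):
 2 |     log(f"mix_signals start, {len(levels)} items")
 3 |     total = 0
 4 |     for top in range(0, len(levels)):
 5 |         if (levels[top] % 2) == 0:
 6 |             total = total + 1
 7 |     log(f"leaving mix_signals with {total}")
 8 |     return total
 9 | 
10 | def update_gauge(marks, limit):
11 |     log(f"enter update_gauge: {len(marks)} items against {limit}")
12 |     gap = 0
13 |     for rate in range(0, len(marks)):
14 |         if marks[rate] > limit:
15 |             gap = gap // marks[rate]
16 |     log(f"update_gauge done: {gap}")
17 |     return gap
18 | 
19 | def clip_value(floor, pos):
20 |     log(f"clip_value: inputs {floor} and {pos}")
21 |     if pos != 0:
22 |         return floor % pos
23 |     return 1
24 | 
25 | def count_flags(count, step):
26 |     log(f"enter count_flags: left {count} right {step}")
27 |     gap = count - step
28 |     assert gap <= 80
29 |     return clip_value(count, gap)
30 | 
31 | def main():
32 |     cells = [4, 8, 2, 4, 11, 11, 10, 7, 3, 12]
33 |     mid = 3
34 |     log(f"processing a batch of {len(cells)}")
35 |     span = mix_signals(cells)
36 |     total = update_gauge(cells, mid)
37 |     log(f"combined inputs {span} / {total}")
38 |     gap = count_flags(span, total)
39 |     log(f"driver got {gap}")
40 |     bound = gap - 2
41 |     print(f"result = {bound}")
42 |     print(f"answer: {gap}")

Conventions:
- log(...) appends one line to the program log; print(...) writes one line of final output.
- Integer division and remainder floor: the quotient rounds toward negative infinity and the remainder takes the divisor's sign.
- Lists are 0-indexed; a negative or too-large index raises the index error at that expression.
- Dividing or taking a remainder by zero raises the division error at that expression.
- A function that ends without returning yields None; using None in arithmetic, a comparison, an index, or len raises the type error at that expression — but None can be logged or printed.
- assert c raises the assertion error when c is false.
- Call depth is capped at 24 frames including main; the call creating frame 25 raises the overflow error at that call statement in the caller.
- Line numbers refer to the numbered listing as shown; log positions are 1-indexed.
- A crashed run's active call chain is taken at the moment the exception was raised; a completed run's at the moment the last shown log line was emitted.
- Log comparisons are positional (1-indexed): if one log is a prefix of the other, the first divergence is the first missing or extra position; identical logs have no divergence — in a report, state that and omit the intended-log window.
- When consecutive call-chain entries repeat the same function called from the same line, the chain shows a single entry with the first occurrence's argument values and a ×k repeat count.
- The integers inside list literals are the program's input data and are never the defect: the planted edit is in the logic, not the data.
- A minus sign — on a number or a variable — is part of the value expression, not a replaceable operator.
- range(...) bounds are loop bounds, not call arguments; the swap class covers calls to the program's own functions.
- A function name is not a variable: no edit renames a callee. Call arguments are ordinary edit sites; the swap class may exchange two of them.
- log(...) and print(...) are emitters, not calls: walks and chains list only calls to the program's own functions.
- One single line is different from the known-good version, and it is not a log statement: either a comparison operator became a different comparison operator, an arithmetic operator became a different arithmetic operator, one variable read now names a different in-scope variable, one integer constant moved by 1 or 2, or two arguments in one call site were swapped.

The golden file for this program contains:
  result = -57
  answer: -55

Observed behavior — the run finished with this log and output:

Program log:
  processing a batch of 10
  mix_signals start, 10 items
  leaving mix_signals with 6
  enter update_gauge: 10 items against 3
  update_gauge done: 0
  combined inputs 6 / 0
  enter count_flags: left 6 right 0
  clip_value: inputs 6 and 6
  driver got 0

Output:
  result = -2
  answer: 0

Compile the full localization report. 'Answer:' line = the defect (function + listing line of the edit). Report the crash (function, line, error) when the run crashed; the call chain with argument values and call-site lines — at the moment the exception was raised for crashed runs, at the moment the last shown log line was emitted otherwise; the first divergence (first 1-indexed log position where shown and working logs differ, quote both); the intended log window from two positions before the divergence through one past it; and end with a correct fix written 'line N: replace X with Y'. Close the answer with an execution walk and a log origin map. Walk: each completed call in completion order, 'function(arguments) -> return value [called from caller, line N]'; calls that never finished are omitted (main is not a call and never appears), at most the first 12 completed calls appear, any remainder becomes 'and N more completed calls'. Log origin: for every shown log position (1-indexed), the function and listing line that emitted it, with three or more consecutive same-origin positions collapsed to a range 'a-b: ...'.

Answer: the defect is in update_gauge at line 15.
Core observation: Log line 5 is where behavior first shows: 'update_gauge done: 0' appears instead of 'update_gauge done: 67'.
Call chain: main.
First divergence: position 5; shown 'update_gauge done: 0' vs intended 'update_gauge done: 67'.
Intended log window:
  3: leaving mix_signals with 6
  4: enter update_gauge: 10 items against 3
  5: update_gauge done: 67
  6: combined inputs 6 / 67
Execution walk:
  mix_signals([4, 8, 2, 4, 11, 11, 10, 7, 3, 12]) -> 6  [called from main, line 35]
  update_gauge([4, 8, 2, 4, 11, 11, 10, 7, 3, 12], 3) -> 0  [called from main, line 36]
  clip_value(6, 6) -> 0  [called from count_flags, line 29]
  count_flags(6, 0) -> 0  [called from main, line 38]
Origin of each log line:
  1: emitted by main (line 34)
  2: emitted by mix_signals (line 2)
  3: emitted by mix_signals (line 7)
  4: emitted by update_gauge (line 11)
  5: emitted by update_gauge (line 16)
  6: emitted by main (line 37)
  7: emitted by count_flags (line 26)
  8: emitted by clip_value (line 20)
  9: emitted by main (line 39)
A correct fix: line 15: replace `//` with `+`.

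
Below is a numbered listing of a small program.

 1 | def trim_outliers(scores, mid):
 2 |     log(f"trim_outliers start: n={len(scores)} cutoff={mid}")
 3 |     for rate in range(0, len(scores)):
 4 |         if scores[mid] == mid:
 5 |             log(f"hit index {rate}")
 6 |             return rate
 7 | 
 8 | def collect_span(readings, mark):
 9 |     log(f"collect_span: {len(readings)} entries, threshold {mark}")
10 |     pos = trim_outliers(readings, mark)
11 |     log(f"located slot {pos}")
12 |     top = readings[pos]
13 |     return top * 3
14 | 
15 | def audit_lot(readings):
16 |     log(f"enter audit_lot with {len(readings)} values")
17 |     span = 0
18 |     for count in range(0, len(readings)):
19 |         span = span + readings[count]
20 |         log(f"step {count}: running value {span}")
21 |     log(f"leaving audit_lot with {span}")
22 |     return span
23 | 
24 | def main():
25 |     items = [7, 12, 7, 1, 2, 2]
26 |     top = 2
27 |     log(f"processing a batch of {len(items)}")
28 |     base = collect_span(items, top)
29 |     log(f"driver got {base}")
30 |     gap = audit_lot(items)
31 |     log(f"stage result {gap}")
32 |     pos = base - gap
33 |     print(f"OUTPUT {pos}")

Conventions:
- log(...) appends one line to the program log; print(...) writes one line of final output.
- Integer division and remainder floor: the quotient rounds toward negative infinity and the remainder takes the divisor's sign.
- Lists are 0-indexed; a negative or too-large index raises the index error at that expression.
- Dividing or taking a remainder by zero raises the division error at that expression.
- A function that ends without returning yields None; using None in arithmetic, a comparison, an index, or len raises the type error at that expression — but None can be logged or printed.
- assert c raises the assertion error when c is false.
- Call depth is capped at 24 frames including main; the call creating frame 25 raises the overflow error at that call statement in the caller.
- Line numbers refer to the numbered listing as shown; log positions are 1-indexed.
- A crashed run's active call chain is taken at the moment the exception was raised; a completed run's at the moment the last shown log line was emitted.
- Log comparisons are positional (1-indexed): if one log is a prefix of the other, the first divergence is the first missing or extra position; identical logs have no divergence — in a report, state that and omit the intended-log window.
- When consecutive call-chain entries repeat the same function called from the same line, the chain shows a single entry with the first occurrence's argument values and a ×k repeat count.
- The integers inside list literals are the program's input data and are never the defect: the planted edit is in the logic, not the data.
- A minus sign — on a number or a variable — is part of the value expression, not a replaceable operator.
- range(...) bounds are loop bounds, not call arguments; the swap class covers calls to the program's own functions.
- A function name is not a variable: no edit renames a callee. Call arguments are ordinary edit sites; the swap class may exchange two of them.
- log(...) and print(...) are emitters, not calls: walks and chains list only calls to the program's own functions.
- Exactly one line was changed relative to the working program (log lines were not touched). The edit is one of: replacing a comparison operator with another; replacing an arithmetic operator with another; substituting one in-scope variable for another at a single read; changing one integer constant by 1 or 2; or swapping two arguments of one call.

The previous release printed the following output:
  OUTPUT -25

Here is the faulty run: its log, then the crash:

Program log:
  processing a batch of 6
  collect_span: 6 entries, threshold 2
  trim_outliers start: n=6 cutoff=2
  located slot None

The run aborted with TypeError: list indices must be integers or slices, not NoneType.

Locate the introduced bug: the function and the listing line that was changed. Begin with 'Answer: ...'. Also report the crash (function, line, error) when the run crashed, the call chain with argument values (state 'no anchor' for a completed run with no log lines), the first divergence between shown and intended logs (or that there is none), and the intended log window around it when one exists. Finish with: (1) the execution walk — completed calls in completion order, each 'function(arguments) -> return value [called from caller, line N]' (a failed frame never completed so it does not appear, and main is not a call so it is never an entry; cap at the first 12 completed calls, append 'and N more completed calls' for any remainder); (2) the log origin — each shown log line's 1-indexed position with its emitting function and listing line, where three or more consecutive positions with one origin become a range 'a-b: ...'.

Answer: the defect is in trim_outliers at line 4.
The tell: Log line 4 is where behavior first shows: 'located slot None' appears instead of 'hit index 4'.
Crash: collect_span, line 12, TypeError.
Call chain: main -> collect_span([7, 12, 7, 1, 2, 2], 2) (called at line 28).
First divergence: position 4 — the shown line 'located slot None' should read 'hit index 4'.
Intended log window:
  2: collect_span: 6 entries, threshold 2
  3: trim_outliers start: n=6 cutoff=2
  4: hit index 4
  5: located slot 4
Execution walk:
  trim_outliers([7, 12, 7, 1, 2, 2], 2) -> None  [called from collect_span, line 10]
Log line origins:
  1: logged in main at line 27
  2: logged in collect_span at line 9
  3: logged in trim_outliers at line 2
  4: logged in collect_span at line 11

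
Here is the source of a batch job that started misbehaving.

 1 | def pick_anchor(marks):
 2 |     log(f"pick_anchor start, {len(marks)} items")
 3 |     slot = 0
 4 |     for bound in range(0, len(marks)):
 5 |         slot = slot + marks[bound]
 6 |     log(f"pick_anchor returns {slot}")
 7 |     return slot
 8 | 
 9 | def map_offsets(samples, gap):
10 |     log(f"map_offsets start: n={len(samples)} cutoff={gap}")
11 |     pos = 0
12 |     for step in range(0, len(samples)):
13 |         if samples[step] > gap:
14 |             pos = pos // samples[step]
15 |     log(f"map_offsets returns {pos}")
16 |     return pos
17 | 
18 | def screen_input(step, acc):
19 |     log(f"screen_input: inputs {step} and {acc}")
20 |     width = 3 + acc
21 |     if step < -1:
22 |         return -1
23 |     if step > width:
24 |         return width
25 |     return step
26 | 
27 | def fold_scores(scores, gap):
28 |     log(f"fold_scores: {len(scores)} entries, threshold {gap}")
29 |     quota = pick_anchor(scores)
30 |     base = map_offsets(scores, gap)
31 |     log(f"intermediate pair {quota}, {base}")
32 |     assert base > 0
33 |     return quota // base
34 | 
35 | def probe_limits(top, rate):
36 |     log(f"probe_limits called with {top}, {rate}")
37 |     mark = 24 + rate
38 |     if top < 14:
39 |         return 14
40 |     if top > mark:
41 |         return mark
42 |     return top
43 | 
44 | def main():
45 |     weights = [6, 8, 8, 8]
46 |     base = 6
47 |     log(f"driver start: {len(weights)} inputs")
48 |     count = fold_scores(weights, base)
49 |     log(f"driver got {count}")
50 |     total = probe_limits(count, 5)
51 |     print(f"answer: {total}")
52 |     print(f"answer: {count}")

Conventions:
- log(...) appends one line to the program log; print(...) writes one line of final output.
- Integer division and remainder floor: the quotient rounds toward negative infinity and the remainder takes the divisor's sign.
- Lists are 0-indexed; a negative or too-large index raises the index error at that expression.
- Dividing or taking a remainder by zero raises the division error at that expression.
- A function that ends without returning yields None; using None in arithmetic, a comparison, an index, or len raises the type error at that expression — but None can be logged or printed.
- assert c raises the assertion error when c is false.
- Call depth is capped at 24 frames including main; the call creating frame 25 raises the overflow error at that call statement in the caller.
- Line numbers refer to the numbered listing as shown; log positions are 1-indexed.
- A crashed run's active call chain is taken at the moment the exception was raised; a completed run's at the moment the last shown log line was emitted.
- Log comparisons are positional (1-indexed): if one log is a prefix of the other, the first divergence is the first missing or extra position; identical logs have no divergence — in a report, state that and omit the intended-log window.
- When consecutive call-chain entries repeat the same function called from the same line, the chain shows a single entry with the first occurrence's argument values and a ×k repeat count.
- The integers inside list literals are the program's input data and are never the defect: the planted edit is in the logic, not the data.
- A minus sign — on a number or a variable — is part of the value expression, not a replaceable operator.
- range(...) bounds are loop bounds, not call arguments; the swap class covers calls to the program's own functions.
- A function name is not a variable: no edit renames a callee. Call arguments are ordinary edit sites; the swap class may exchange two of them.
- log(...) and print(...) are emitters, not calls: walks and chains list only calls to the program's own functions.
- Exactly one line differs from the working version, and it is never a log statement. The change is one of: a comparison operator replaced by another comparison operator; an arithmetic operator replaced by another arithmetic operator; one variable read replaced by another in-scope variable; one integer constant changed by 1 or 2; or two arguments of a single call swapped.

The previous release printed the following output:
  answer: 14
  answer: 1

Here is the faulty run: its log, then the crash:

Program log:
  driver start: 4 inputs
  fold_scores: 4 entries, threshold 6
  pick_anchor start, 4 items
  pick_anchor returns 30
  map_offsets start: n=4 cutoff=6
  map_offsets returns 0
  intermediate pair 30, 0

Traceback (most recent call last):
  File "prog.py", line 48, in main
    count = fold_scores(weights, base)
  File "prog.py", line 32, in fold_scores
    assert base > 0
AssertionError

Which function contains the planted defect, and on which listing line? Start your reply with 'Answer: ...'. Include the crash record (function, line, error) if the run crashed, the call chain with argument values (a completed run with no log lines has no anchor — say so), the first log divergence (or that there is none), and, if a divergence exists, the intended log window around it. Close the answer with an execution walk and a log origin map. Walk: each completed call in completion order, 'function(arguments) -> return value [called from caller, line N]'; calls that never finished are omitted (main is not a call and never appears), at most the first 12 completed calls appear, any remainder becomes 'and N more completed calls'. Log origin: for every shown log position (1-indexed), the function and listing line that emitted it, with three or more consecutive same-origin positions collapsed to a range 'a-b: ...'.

Answer: the defect is in map_offsets at line 14.
Key fact: Everything matches until log position 6, which reads 'map_offsets returns 0' in place of 'map_offsets returns 24'.
Crash: fold_scores, line 32, AssertionError.
Call chain: main -> fold_scores([6, 8, 8, 8], 6) (called at line 48).
First divergence: at position 6 the run shows 'map_offsets returns 0' where the working version logs 'map_offsets returns 24'.
Intended log window:
  4: pick_anchor returns 30
  5: map_offsets start: n=4 cutoff=6
  6: map_offsets returns 24
  7: intermediate pair 30, 24
Execution walk:
  pick_anchor([6, 8, 8, 8]) -> 30  [called from fold_scores, line 29]
  map_offsets([6, 8, 8, 8], 6) -> 0  [called from fold_scores, line 30]
Log line origins:
  1 — main, line 47
  2 — fold_scores, line 28
  3 — pick_anchor, line 2
  4 — pick_anchor, line 6
  5 — map_offsets, line 10
  6 — map_offsets, line 15
  7 — fold_scores, line 31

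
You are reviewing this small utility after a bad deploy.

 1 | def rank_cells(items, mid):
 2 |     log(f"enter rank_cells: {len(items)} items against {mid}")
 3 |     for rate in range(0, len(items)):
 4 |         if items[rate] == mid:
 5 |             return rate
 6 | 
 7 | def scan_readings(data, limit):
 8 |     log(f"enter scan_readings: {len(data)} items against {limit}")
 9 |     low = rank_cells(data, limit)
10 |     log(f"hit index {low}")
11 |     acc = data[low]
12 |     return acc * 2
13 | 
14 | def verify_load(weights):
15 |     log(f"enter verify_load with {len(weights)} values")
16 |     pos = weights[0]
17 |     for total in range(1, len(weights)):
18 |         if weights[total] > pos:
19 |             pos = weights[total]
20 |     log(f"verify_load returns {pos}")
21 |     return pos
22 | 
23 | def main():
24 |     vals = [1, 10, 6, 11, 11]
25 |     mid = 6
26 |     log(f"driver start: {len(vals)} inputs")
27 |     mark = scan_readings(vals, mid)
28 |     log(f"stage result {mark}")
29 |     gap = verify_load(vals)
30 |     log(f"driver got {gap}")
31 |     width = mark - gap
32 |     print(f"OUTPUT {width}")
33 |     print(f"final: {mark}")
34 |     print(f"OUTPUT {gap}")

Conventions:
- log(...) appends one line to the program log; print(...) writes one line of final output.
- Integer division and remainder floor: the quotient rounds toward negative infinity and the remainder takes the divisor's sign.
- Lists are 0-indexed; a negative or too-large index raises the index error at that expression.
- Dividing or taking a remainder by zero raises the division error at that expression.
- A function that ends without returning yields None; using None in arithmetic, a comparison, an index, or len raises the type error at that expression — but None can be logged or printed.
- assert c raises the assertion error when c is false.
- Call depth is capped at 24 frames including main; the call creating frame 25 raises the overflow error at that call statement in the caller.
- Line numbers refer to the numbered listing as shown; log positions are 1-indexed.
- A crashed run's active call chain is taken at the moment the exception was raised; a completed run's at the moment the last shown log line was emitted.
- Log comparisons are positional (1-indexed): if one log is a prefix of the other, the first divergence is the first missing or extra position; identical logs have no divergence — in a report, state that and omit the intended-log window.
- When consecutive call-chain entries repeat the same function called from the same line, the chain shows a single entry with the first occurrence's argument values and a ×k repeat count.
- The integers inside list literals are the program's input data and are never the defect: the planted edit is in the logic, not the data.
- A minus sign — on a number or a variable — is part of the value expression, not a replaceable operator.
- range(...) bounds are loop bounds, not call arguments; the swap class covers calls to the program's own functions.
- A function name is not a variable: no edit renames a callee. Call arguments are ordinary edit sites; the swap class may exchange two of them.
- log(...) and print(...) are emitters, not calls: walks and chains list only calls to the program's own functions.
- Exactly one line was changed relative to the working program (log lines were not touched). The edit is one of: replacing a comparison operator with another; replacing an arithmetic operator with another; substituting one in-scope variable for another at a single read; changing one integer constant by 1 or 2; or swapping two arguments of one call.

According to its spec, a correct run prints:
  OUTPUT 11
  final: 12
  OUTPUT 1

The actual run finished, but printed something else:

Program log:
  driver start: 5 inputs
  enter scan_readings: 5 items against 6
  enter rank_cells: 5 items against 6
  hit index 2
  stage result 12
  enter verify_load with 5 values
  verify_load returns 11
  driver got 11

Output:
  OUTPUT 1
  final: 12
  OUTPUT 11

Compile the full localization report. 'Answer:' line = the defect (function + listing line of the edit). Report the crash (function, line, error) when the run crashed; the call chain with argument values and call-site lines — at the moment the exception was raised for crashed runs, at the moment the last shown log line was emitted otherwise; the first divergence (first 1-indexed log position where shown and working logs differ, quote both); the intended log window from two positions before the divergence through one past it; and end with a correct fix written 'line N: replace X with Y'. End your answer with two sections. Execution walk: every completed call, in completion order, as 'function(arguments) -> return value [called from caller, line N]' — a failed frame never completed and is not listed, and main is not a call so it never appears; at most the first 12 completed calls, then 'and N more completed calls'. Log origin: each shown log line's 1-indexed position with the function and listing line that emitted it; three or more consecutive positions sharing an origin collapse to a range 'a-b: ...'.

Answer: the defect is in verify_load at line 18.
Core observation: At log position 7 the runs split — shown 'verify_load returns 11', but the working version logs 'verify_load returns 1'.
Call chain: main.
First divergence: position 7; shown 'verify_load returns 11' vs intended 'verify_load returns 1'.
Intended log window:
  5: stage result 12
  6: enter verify_load with 5 values
  7: verify_load returns 1
  8: driver got 1
Execution walk:
  rank_cells([1, 10, 6, 11, 11], 6) -> 2  [called from scan_readings, line 9]
  scan_readings([1, 10, 6, 11, 11], 6) -> 12  [called from main, line 27]
  verify_load([1, 10, 6, 11, 11]) -> 11  [called from main, line 29]
Log origins:
  1: from main, line 26
  2: from scan_readings, line 8
  3: from rank_cells, line 2
  4: from scan_readings, line 10
  5: from main, line 28
  6: from verify_load, line 15
  7: from verify_load, line 20
  8: from main, line 30
A correct fix: line 18: replace `>` with `<`.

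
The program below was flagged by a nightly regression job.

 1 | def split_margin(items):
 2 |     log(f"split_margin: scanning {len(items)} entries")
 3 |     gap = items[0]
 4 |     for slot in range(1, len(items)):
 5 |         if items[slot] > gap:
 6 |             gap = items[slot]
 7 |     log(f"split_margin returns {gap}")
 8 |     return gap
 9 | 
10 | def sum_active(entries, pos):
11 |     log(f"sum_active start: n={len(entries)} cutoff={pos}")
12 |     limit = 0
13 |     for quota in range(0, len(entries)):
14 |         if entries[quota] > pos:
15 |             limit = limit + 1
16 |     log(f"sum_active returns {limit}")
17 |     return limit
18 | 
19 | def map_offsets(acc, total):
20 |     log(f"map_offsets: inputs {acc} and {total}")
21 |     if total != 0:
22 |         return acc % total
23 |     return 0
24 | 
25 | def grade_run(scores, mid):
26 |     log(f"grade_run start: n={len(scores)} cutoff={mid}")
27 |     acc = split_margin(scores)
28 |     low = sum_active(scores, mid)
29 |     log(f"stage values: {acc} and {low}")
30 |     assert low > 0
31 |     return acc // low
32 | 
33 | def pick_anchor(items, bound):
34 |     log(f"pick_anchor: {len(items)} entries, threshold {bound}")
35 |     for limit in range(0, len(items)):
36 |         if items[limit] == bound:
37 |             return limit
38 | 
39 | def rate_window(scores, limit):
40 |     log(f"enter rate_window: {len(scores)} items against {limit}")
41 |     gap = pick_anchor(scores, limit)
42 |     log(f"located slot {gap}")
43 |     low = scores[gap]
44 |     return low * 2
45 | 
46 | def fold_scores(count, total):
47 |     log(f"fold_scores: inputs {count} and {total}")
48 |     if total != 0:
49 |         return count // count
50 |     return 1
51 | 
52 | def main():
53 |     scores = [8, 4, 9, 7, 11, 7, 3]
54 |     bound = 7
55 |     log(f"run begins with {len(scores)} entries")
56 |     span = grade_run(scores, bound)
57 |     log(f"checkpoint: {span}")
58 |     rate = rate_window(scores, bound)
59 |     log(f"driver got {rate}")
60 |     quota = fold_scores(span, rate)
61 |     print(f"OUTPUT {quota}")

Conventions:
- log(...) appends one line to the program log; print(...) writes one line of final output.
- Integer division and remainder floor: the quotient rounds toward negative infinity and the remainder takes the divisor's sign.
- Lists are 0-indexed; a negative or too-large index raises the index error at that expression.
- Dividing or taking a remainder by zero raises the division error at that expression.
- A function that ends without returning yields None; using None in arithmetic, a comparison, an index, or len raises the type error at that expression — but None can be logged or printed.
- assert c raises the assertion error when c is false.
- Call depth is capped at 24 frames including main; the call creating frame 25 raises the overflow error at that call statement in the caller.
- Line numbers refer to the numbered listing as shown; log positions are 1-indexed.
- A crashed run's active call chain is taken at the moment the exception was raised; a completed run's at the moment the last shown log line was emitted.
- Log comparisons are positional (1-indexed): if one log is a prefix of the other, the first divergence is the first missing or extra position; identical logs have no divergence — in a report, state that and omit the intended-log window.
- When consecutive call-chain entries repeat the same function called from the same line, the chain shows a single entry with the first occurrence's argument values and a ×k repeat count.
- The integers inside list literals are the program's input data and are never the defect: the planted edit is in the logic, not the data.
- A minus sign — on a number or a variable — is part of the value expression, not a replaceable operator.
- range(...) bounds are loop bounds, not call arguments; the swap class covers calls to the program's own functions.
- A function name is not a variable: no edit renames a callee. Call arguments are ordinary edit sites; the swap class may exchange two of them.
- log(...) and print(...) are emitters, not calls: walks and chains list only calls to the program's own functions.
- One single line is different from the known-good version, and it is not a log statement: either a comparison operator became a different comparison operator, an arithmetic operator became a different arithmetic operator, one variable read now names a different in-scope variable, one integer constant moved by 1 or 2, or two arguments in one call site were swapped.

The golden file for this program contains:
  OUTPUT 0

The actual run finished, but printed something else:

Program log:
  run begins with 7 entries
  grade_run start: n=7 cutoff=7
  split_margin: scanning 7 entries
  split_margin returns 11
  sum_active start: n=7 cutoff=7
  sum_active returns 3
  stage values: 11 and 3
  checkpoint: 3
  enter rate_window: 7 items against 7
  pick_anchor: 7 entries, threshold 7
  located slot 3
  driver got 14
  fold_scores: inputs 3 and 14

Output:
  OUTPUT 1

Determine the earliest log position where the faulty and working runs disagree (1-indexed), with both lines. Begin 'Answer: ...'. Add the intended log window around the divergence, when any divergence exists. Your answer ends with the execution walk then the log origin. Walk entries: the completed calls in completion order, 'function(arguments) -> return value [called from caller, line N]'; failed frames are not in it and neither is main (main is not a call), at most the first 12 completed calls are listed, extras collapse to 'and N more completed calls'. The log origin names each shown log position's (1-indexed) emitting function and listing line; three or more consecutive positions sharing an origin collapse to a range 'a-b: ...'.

Answer: none (the log streams are identical).
Execution walk:
  split_margin([8, 4, 9, 7, 11, 7, 3]) -> 11  [called from grade_run, line 27]
  sum_active([8, 4, 9, 7, 11, 7, 3], 7) -> 3  [called from grade_run, line 28]
  grade_run([8, 4, 9, 7, 11, 7, 3], 7) -> 3  [called from main, line 56]
  pick_anchor([8, 4, 9, 7, 11, 7, 3], 7) -> 3  [called from rate_window, line 41]
  rate_window([8, 4, 9, 7, 11, 7, 3], 7) -> 14  [called from main, line 58]
  fold_scores(3, 14) -> 1  [called from main, line 60]
Origin of each log line:
  1: logged in main at line 55
  2: logged in grade_run at line 26
  3: logged in split_margin at line 2
  4: logged in split_margin at line 7
  5: logged in sum_active at line 11
  6: logged in sum_active at line 16
  7: logged in grade_run at line 29
  8: logged in main at line 57
  9: logged in rate_window at line 40
  10: logged in pick_anchor at line 34
  11: logged in rate_window at line 42
  12: logged in main at line 59
  13: logged in fold_scores at line 47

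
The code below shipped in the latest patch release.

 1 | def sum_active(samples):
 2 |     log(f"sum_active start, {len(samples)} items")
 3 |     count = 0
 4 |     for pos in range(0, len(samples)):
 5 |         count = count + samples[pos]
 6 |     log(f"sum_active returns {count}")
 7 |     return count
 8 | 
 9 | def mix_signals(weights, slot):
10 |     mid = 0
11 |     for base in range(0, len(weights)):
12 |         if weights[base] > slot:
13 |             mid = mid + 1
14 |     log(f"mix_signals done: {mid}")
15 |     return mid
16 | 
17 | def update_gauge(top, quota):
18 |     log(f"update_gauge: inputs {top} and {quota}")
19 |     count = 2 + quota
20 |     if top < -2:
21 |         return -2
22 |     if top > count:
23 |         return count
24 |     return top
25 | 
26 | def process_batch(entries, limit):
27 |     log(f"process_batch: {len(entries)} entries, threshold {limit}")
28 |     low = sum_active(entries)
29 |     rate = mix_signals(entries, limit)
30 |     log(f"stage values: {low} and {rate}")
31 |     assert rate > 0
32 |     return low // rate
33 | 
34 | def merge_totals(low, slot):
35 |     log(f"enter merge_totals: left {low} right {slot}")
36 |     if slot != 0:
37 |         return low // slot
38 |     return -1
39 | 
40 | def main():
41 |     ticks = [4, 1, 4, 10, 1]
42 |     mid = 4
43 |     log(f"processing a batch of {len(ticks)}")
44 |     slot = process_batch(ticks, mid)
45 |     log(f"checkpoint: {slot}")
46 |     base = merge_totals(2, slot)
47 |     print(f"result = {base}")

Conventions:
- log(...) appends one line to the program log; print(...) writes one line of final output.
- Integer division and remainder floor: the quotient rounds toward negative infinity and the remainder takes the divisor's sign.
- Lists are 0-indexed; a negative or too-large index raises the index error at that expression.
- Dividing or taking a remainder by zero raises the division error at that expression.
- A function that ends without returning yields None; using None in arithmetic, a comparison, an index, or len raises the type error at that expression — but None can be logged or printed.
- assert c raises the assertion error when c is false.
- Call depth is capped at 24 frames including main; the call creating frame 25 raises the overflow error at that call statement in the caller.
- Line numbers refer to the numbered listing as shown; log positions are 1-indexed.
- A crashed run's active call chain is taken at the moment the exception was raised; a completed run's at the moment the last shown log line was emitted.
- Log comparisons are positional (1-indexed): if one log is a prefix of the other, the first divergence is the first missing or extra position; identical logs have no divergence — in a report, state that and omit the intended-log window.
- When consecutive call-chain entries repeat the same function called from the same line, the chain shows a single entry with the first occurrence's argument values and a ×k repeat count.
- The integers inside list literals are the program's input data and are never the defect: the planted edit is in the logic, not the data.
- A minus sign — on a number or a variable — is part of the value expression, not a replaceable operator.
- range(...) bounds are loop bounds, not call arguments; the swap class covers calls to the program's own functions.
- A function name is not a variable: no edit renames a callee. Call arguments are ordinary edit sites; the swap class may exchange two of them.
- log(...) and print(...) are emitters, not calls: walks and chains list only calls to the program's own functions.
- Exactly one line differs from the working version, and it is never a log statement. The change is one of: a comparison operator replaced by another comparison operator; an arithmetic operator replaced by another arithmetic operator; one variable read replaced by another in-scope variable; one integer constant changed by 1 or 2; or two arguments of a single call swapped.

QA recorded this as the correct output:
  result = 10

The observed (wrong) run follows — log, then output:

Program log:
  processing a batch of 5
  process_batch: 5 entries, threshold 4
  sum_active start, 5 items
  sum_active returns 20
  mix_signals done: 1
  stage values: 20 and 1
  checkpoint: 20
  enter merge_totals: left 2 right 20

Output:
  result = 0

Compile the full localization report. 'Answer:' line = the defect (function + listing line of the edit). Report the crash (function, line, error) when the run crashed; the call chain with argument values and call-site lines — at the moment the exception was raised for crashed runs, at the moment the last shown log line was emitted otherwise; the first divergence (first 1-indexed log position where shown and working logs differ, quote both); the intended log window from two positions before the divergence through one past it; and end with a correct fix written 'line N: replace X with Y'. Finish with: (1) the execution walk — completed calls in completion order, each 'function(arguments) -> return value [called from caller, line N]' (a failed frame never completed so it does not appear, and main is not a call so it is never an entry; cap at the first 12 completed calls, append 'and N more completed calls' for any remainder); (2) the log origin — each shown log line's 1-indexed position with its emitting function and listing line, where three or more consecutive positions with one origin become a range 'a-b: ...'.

Answer: the defect is in main at line 46.
Key observation: Log line 8 is where behavior first shows: 'enter merge_totals: left 2 right 20' appears instead of 'enter merge_totals: left 20 right 2'.
Call chain: main -> merge_totals(2, 20) (called at line 46).
First divergence: position 8; shown 'enter merge_totals: left 2 right 20' vs intended 'enter merge_totals: left 20 right 2'.
Intended log window:
  6: stage values: 20 and 1
  7: checkpoint: 20
  8: enter merge_totals: left 20 right 2
Execution walk:
  sum_active([4, 1, 4, 10, 1]) -> 20  [called from process_batch, line 28]
  mix_signals([4, 1, 4, 10, 1], 4) -> 1  [called from process_batch, line 29]
  process_batch([4, 1, 4, 10, 1], 4) -> 20  [called from main, line 44]
  merge_totals(2, 20) -> 0  [called from main, line 46]
Log line origins:
  1: logged in main at line 43
  2: logged in process_batch at line 27
  3: logged in sum_active at line 2
  4: logged in sum_active at line 6
  5: logged in mix_signals at line 14
  6: logged in process_batch at line 30
  7: logged in main at line 45
  8: logged in merge_totals at line 35
A correct fix: line 46: replace `merge_totals(2, slot)` with `merge_totals(slot, 2)`.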